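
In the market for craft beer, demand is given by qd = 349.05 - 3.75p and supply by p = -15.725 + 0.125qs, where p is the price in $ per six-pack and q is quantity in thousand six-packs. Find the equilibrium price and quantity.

p* = 19, q* = 277.8

Solving each curve for q: qs = 125.8 + 8p.
Equating demand and supply, 349.05 - 3.75p = 125.8 + 8p gives 11.75p = 223.25, so p* = 19.
Then q* = 349.05 - 3.75(19) = 277.8.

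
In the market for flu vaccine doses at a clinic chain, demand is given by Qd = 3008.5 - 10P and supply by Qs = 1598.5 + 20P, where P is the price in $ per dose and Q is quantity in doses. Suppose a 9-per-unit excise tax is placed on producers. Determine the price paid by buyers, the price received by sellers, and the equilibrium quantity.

The tax drives a wedge P_b - P_s = 9. Substituting P_s = P_b - 9 into supply: Qs = 1418.5 + 20P_b.
Equate demand and the shifted supply: 3008.5 - 10P_b = 1418.5 + 20P_b, giving 30P_b = 1590, so P_b = 53.
So P_s = 44 and the quantity traded is Q = 3008.5 - 10(53) = 2478.5.

P_b = 53, P_s = 44, Q = 2478.5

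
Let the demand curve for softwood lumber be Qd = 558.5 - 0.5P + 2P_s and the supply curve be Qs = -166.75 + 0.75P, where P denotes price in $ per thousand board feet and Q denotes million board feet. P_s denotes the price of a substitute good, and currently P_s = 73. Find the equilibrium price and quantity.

With P_s = 73, demand is Qd = 704.5 - 0.5P.
At equilibrium Qd = Qs, so 704.5 - 0.5P = -166.75 + 0.75P; collecting terms, 871.25 = 1.25P and P* = 697.
From the demand curve, Q* = 704.5 - 0.5(697) = 356.

P* = 697, Q* = 356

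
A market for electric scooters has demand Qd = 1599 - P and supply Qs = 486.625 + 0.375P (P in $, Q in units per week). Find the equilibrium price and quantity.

P* = 809, Q* = 790

The market clears where 1599 - P = 486.625 + 0.375P. Rearranging, 1.375P = 1112.375, hence P* = 809.
Plugging P* into demand: Q* = 1599 - 809 = 790.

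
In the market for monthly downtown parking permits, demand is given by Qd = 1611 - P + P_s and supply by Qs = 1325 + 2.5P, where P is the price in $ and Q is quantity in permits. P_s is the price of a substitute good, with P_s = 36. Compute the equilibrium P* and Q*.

With P_s = 36, demand is Qd = 1647 - P.
The market clears where 1647 - P = 1325 + 2.5P. Rearranging, 3.5P = 322, hence P* = 92.
Substitute back: Q* = 1647 - 92 = 1555.

P* = 92, Q* = 1555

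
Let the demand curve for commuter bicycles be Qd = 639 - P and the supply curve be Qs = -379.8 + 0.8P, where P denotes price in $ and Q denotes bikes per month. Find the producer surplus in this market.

Producer surplus = 3330.625

Equating demand and supply, 639 - P = -379.8 + 0.8P gives 1.8P = 1018.8, so P* = 566.
Then Q* = 639 - 566 = 73.
Supply choke price (Qs = 0): P = 474.75. Producer surplus = ½ × (566 - 474.75) × 73 = 3330.625.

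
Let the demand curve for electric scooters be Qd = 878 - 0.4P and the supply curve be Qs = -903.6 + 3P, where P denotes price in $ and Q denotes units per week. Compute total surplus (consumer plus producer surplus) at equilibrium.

Equating demand and supply, 878 - 0.4P = -903.6 + 3P gives 3.4P = 1781.6, so P* = 524.
Then Q* = 878 - 0.4(524) = 668.4.
Demand choke price = 2195; supply choke price = 301.2. CS = ½(2195 - 524)(668.4) = 558448.2; PS = ½(524 - 301.2)(668.4) = 74459.76. Total surplus = 632907.96.

Total surplus = 632907.96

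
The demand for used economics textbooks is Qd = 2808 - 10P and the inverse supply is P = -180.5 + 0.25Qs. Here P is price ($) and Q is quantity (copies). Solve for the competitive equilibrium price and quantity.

P* = 149, Q* = 1318

In direct form, Qs = 722 + 4P.
Set Qd = Qs: 2808 - 10P = 722 + 4P, so 2086 = 14P and P* = 149.
Then Q* = 2808 - 10(149) = 1318.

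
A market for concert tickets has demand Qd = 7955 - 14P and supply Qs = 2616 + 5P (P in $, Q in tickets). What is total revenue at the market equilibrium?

Total revenue = 1129901

Set Qd = Qs: 7955 - 14P = 2616 + 5P, so 5339 = 19P and P* = 281.
Then Q* = 7955 - 14(281) = 4021.
Total revenue = P* × Q* = 281 × 4021 = 1129901.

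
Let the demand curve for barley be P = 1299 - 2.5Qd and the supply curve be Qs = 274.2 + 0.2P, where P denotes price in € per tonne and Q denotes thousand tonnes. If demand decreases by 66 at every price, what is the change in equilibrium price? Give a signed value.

ΔP = -110

Rewriting in direct form: Qd = 519.6 - 0.4P.
At equilibrium Qd = Qs, so 519.6 - 0.4P = 274.2 + 0.2P; collecting terms, 245.4 = 0.6P and P* = 409.
Substitute back: Q* = 519.6 - 0.4(409) = 356.
After the shift, demand is Qd = 453.6 - 0.4P.
New equilibrium: 179.4 = 0.6P, so P = 299 and Q = 334.
ΔP = 299 - 409 = -110.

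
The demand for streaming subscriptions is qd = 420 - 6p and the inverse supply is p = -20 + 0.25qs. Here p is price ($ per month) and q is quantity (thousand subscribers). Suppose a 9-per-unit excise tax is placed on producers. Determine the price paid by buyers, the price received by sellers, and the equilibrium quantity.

p_b = 37.6, p_s = 28.6, q = 194.4

In direct form, qs = 80 + 4p.
With a tax of 9 on producers, they supply based on the net price p_s = p_b - 9, so qs = 44 + 4p_b.
Equate demand and the shifted supply: 420 - 6p_b = 44 + 4p_b, giving 10p_b = 376, so p_b = 37.6.
So p_s = 28.6 and the quantity traded is q = 420 - 6(37.6) = 194.4.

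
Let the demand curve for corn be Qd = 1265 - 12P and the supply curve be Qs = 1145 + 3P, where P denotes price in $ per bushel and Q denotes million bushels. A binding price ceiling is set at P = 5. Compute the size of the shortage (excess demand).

Evaluating both curves at the ceiling price 5 gives Qd = 1205, Qs = 1160.
Shortage = Qd - Qs = 1205 - 1160 = 45.

Shortage = 45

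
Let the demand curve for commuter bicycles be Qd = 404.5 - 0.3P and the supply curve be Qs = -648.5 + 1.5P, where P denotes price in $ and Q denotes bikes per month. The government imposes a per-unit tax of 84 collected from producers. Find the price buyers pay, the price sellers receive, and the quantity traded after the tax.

P_b = 655, P_s = 571, Q = 208

Producers keep P_s = P_b - 84 per unit, so supply in terms of the buyer price is Qs = -774.5 + 1.5P_b.
Equate demand and the shifted supply: 404.5 - 0.3P_b = -774.5 + 1.5P_b, giving 1.8P_b = 1179, so P_b = 655.
Then P_s = 655 - 84 = 571 and Q = 404.5 - 0.3(655) = 208.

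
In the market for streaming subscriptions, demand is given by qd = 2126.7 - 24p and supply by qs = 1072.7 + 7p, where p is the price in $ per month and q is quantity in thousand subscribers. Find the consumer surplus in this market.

At equilibrium qd = qs, so 2126.7 - 24p = 1072.7 + 7p; collecting terms, 1054 = 31p and p* = 34.
Plugging p* into demand: q* = 2126.7 - 24(34) = 1310.7.
Demand choke price (qd = 0): p = 2126.7/24 = 88.6125. Consumer surplus = ½ × (88.6125 - 34) × 1310.7 = 35790.301875.

Consumer surplus = 35790.301875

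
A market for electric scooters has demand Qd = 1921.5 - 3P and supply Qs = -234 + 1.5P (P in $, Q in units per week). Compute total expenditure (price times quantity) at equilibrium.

Equating demand and supply, 1921.5 - 3P = -234 + 1.5P gives 4.5P = 2155.5, so P* = 479.
From the demand curve, Q* = 1921.5 - 3(479) = 484.5.
Total expenditure = P* × Q* = 479 × 484.5 = 232075.5.

Total expenditure = 232075.5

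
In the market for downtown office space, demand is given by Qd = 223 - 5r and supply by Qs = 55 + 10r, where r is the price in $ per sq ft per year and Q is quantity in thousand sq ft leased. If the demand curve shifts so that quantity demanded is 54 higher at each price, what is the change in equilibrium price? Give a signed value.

Equating demand and supply, 223 - 5r = 55 + 10r gives 15r = 168, so r* = 11.2.
From the demand curve, Q* = 223 - 5(11.2) = 167.
After the shift, demand is Qd = 277 - 5r.
New equilibrium: 222 = 15r, so r = 14.8 and Q = 203.
Δr = 14.8 - 11.2 = 3.6.

Δr = 3.6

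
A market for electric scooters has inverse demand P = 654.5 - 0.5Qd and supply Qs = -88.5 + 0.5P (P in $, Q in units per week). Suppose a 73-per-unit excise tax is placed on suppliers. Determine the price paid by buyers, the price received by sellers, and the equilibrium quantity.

Solving each curve for Q: Qd = 1309 - 2P.
With a tax of 73 on suppliers, they supply based on the net price P_s = P_b - 73, so Qs = -125 + 0.5P_b.
Equate demand and the shifted supply: 1309 - 2P_b = -125 + 0.5P_b, giving 2.5P_b = 1434, so P_b = 573.6.
So P_s = 500.6 and the quantity traded is Q = 1309 - 2(573.6) = 161.8.

P_b = 573.6, P_s = 500.6, Q = 161.8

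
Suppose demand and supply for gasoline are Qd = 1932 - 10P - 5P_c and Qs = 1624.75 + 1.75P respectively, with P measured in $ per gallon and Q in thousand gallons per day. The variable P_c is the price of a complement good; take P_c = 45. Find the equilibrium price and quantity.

P* = 7, Q* = 1637

With P_c = 45, demand is Qd = 1707 - 10P.
Set Qd = Qs: 1707 - 10P = 1624.75 + 1.75P, so 82.25 = 11.75P and P* = 7.
From the demand curve, Q* = 1707 - 10(7) = 1637.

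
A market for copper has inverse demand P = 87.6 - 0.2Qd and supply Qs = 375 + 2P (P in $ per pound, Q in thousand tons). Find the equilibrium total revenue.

Total revenue = 3537

In direct form, Qd = 438 - 5P.
Equating demand and supply, 438 - 5P = 375 + 2P gives 7P = 63, so P* = 9.
Plugging P* into demand: Q* = 438 - 5(9) = 393.
Total revenue = P* × Q* = 9 × 393 = 3537.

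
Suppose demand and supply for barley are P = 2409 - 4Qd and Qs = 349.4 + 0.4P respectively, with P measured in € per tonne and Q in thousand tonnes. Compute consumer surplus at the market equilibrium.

Consumer surplus = 510050

In direct form, Qd = 602.25 - 0.25P.
Equating demand and supply, 602.25 - 0.25P = 349.4 + 0.4P gives 0.65P = 252.85, so P* = 389.
Substitute back: Q* = 602.25 - 0.25(389) = 505.
Demand choke price (Qd = 0): P = 602.25/0.25 = 2409. Consumer surplus = ½ × (2409 - 389) × 505 = 510050.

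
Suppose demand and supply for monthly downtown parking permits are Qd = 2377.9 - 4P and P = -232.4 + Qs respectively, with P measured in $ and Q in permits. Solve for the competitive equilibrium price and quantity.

P* = 429.1, Q* = 661.5

In direct form, Qs = 232.4 + P.
At equilibrium Qd = Qs, so 2377.9 - 4P = 232.4 + P; collecting terms, 2145.5 = 5P and P* = 429.1.
Then Q* = 2377.9 - 4(429.1) = 661.5.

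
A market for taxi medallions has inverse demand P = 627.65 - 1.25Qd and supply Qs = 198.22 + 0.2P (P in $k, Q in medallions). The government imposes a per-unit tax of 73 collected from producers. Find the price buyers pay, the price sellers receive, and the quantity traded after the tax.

In direct form, Qd = 502.12 - 0.8P.
Producers keep P_s = P_b - 73 per unit, so supply in terms of the buyer price is Qs = 183.62 + 0.2P_b.
Equate demand and the shifted supply: 502.12 - 0.8P_b = 183.62 + 0.2P_b, giving P_b = 318.5, so P_b = 318.5.
So P_s = 245.5 and the quantity traded is Q = 502.12 - 0.8(318.5) = 247.32.

P_b = 318.5, P_s = 245.5, Q = 247.32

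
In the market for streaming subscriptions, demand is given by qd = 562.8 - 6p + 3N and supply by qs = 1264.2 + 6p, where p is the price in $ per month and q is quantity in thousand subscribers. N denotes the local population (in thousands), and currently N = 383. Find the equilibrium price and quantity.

With N = 383, demand is qd = 1711.8 - 6p.
At equilibrium qd = qs, so 1711.8 - 6p = 1264.2 + 6p; collecting terms, 447.6 = 12p and p* = 37.3.
Plugging p* into demand: q* = 1711.8 - 6(37.3) = 1488.

p* = 37.3, q* = 1488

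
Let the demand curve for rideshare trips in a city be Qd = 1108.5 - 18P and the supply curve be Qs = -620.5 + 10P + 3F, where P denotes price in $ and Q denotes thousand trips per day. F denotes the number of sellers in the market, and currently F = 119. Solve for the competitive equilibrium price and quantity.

P* = 49, Q* = 226.5

With F = 119, supply is Qs = -263.5 + 10P.
Set Qd = Qs: 1108.5 - 18P = -263.5 + 10P, so 1372 = 28P and P* = 49.
Plugging P* into demand: Q* = 1108.5 - 18(49) = 226.5.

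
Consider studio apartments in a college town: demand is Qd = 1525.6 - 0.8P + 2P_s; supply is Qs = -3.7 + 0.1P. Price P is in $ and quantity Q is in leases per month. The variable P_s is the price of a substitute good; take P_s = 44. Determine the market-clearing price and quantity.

P* = 1797, Q* = 176

With P_s = 44, demand is Qd = 1613.6 - 0.8P.
Equating demand and supply, 1613.6 - 0.8P = -3.7 + 0.1P gives 0.9P = 1617.3, so P* = 1797.
Plugging P* into demand: Q* = 1613.6 - 0.8(1797) = 176.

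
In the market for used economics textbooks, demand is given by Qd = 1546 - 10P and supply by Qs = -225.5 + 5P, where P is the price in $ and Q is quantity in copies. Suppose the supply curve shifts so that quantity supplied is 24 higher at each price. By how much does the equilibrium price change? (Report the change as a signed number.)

ΔP = -1.6

Set Qd = Qs: 1546 - 10P = -225.5 + 5P, so 1771.5 = 15P and P* = 118.1.
Substitute back: Q* = 1546 - 10(118.1) = 365.
After the shift, supply is Qs = -201.5 + 5P.
Re-solving, 15P = 1747.5 gives P = 116.5 and Q = 381.
ΔP = 116.5 - 118.1 = -1.6.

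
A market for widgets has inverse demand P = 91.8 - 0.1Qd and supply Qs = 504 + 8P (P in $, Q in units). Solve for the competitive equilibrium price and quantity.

In direct form, Qd = 918 - 10P.
Equating demand and supply, 918 - 10P = 504 + 8P gives 18P = 414, so P* = 23.
Then Q* = 918 - 10(23) = 688.

P* = 23, Q* = 688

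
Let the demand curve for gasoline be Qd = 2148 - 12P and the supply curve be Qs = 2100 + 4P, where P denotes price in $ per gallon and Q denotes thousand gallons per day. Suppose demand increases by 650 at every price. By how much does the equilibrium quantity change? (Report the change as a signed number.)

The market clears where 2148 - 12P = 2100 + 4P. Rearranging, 16P = 48, hence P* = 3.
Then Q* = 2148 - 12(3) = 2112.
After the shift, demand is Qd = 2798 - 12P.
New equilibrium: 698 = 16P, so P = 43.625 and Q = 2274.5.
ΔQ = 2274.5 - 2112 = 162.5.

ΔQ = 162.5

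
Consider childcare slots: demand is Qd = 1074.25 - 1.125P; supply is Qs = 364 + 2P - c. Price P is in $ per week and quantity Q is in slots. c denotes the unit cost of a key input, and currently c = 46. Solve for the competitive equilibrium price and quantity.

P* = 242, Q* = 802

With c = 46, supply is Qs = 318 + 2P.
Set Qd = Qs: 1074.25 - 1.125P = 318 + 2P, so 756.25 = 3.125P and P* = 242.
Then Q* = 1074.25 - 1.125(242) = 802.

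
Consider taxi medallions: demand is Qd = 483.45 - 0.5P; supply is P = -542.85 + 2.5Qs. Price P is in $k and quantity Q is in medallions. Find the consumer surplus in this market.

Consumer surplus = 112560.25

Rewriting in direct form: Qs = 217.14 + 0.4P.
The market clears where 483.45 - 0.5P = 217.14 + 0.4P. Rearranging, 0.9P = 266.31, hence P* = 295.9.
From the demand curve, Q* = 483.45 - 0.5(295.9) = 335.5.
Demand choke price (Qd = 0): P = 483.45/0.5 = 966.9. Consumer surplus = ½ × (966.9 - 295.9) × 335.5 = 112560.25.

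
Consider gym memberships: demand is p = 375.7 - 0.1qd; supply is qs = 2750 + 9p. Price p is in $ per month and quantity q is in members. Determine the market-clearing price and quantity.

p* = 53, q* = 3227

Solving each curve for q: qd = 3757 - 10p.
Equating demand and supply, 3757 - 10p = 2750 + 9p gives 19p = 1007, so p* = 53.
Substitute back: q* = 3757 - 10(53) = 3227.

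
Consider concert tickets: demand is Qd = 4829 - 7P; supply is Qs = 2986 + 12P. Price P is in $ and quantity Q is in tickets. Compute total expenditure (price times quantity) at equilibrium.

Total expenditure = 402550

At equilibrium Qd = Qs, so 4829 - 7P = 2986 + 12P; collecting terms, 1843 = 19P and P* = 97.
From the demand curve, Q* = 4829 - 7(97) = 4150.
Total expenditure = P* × Q* = 97 × 4150 = 402550.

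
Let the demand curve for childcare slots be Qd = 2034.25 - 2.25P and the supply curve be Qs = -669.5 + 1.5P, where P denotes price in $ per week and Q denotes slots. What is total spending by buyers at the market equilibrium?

Total spending by buyers = 297052

The market clears where 2034.25 - 2.25P = -669.5 + 1.5P. Rearranging, 3.75P = 2703.75, hence P* = 721.
Substitute back: Q* = 2034.25 - 2.25(721) = 412.
Total spending by buyers = P* × Q* = 721 × 412 = 297052.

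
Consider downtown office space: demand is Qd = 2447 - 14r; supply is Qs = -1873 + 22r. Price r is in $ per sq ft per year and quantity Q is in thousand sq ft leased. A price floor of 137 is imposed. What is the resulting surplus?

Surplus = 612

Evaluating both curves at the floor price 137 gives Qd = 529, Qs = 1141.
Surplus = Qs - Qd = 1141 - 529 = 612.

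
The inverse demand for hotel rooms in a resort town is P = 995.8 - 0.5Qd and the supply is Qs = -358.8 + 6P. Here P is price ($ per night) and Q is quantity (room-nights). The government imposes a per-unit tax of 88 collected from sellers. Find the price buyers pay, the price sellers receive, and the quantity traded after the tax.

Inverting to quantity form: Qd = 1991.6 - 2P.
With a tax of 88 on sellers, they supply based on the net price P_s = P_b - 88, so Qs = -886.8 + 6P_b.
Equate demand and the shifted supply: 1991.6 - 2P_b = -886.8 + 6P_b, giving 8P_b = 2878.4, so P_b = 359.8.
Then P_s = 359.8 - 88 = 271.8 and Q = 1991.6 - 2(359.8) = 1272.

P_b = 359.8, P_s = 271.8, Q = 1272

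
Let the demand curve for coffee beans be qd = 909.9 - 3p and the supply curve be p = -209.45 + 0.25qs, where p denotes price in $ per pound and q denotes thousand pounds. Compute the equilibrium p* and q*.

p* = 10.3, q* = 879

Inverting to quantity form: qs = 837.8 + 4p.
Set qd = qs: 909.9 - 3p = 837.8 + 4p, so 72.1 = 7p and p* = 10.3.
Plugging p* into demand: q* = 909.9 - 3(10.3) = 879.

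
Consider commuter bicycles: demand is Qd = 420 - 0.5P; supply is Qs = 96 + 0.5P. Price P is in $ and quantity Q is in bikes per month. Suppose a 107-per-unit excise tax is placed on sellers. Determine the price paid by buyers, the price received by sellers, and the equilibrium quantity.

Sellers keep P_s = P_b - 107 per unit, so supply in terms of the buyer price is Qs = 42.5 + 0.5P_b.
Equate demand and the shifted supply: 420 - 0.5P_b = 42.5 + 0.5P_b, giving P_b = 377.5, so P_b = 377.5.
So P_s = 270.5 and the quantity traded is Q = 420 - 0.5(377.5) = 231.25.

P_b = 377.5, P_s = 270.5, Q = 231.25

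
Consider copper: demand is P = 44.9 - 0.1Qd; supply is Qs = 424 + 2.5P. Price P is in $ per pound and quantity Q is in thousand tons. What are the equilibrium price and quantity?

P* = 2, Q* = 429

Solving each curve for Q: Qd = 449 - 10P.
The market clears where 449 - 10P = 424 + 2.5P. Rearranging, 12.5P = 25, hence P* = 2.
From the demand curve, Q* = 449 - 10(2) = 429.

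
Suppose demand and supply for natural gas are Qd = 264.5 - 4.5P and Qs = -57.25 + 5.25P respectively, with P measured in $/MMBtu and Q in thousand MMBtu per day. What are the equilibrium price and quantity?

P* = 33, Q* = 116

At equilibrium Qd = Qs, so 264.5 - 4.5P = -57.25 + 5.25P; collecting terms, 321.75 = 9.75P and P* = 33.
Substitute back: Q* = 264.5 - 4.5(33) = 116.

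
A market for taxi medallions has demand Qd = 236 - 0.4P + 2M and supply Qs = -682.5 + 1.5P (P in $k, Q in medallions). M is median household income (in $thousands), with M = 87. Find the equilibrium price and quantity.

P* = 575, Q* = 180

With M = 87, demand is Qd = 410 - 0.4P.
Set Qd = Qs: 410 - 0.4P = -682.5 + 1.5P, so 1092.5 = 1.9P and P* = 575.
Then Q* = 410 - 0.4(575) = 180.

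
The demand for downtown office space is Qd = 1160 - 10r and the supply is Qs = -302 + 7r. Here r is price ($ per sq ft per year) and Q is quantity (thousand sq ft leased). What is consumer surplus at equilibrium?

Consumer surplus = 4500

The market clears where 1160 - 10r = -302 + 7r. Rearranging, 17r = 1462, hence r* = 86.
Substitute back: Q* = 1160 - 10(86) = 300.
Demand choke price (Qd = 0): r = 1160/10 = 116. Consumer surplus = ½ × (116 - 86) × 300 = 4500.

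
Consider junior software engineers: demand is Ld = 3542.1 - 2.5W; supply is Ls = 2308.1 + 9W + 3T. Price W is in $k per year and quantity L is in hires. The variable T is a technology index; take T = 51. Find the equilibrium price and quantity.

With T = 51, supply is Ls = 2461.1 + 9W.
Set Ld = Ls: 3542.1 - 2.5W = 2461.1 + 9W, so 1081 = 11.5W and W* = 94.
Then L* = 3542.1 - 2.5(94) = 3307.1.

W* = 94, L* = 3307.1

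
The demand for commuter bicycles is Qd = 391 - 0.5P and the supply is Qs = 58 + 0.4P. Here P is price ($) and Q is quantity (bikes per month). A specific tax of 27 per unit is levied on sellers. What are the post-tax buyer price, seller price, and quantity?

With a tax of 27 on sellers, they supply based on the net price P_s = P_b - 27, so Qs = 47.2 + 0.4P_b.
Market clearing requires 391 - 0.5P_b = 47.2 + 0.4P_b; hence 343.8 = 0.9P_b and P_b = 382.
Then P_s = 382 - 27 = 355 and Q = 391 - 0.5(382) = 200.

P_b = 382, P_s = 355, Q = 200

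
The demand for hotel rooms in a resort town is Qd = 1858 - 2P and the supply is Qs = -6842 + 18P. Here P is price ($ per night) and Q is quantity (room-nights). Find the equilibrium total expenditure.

The market clears where 1858 - 2P = -6842 + 18P. Rearranging, 20P = 8700, hence P* = 435.
Then Q* = 1858 - 2(435) = 988.
Total expenditure = P* × Q* = 435 × 988 = 429780.

Total expenditure = 429780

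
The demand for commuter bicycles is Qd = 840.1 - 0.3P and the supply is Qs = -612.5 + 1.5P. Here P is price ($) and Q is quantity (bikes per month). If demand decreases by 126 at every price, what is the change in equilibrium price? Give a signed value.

ΔP = -70

At equilibrium Qd = Qs, so 840.1 - 0.3P = -612.5 + 1.5P; collecting terms, 1452.6 = 1.8P and P* = 807.
Substitute back: Q* = 840.1 - 0.3(807) = 598.
After the shift, demand is Qd = 714.1 - 0.3P.
Re-solving, 1.8P = 1326.6 gives P = 737 and Q = 493.
ΔP = 737 - 807 = -70.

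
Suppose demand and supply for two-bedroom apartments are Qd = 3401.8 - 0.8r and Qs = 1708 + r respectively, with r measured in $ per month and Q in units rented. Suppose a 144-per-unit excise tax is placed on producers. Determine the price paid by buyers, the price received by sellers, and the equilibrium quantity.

r_b = 1021, r_s = 877, Q = 2585

With a tax of 144 on producers, they supply based on the net price r_s = r_b - 144, so Qs = 1564 + r_b.
Market clearing requires 3401.8 - 0.8r_b = 1564 + r_b; hence 1837.8 = 1.8r_b and r_b = 1021.
Then r_s = 1021 - 144 = 877 and Q = 3401.8 - 0.8(1021) = 2585.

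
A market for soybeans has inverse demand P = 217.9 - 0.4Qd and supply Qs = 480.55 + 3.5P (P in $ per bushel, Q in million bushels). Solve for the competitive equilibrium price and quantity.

P* = 10.7, Q* = 518

Solving each curve for Q: Qd = 544.75 - 2.5P.
The market clears where 544.75 - 2.5P = 480.55 + 3.5P. Rearranging, 6P = 64.2, hence P* = 10.7.
Plugging P* into demand: Q* = 544.75 - 2.5(10.7) = 518.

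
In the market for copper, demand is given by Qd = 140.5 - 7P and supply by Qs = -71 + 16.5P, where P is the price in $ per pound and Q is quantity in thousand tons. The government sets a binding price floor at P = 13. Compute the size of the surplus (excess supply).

At P = 13: Qd = 49.5 and Qs = 143.5.
Surplus = Qs - Qd = 143.5 - 49.5 = 94.

Surplus = 94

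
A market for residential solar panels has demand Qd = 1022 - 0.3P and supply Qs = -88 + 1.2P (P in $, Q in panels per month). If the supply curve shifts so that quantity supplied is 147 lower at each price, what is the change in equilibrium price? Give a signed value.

ΔP = 98

The market clears where 1022 - 0.3P = -88 + 1.2P. Rearranging, 1.5P = 1110, hence P* = 740.
Plugging P* into demand: Q* = 1022 - 0.3(740) = 800.
After the shift, supply is Qs = -235 + 1.2P.
New equilibrium: 1257 = 1.5P, so P = 838 and Q = 770.6.
ΔP = 838 - 740 = 98.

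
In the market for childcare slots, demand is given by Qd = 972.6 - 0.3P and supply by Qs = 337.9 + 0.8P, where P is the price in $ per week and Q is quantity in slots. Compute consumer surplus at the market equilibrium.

Set Qd = Qs: 972.6 - 0.3P = 337.9 + 0.8P, so 634.7 = 1.1P and P* = 577.
Then Q* = 972.6 - 0.3(577) = 799.5.
Demand choke price (Qd = 0): P = 972.6/0.3 = 3242. Consumer surplus = ½ × (3242 - 577) × 799.5 = 1065333.75.

Consumer surplus = 1065333.75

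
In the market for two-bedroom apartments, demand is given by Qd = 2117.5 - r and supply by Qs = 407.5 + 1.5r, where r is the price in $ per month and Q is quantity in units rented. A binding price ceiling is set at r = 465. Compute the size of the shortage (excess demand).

Shortage = 547.5

Evaluating both curves at the ceiling price 465 gives Qd = 1652.5, Qs = 1105.
Shortage = Qd - Qs = 1652.5 - 1105 = 547.5.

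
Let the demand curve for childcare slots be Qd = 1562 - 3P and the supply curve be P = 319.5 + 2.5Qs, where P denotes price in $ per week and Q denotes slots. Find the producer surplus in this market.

Producer surplus = 6301.25

Inverting to quantity form: Qs = -127.8 + 0.4P.
At equilibrium Qd = Qs, so 1562 - 3P = -127.8 + 0.4P; collecting terms, 1689.8 = 3.4P and P* = 497.
Then Q* = 1562 - 3(497) = 71.
Supply choke price (Qs = 0): P = 319.5. Producer surplus = ½ × (497 - 319.5) × 71 = 6301.25.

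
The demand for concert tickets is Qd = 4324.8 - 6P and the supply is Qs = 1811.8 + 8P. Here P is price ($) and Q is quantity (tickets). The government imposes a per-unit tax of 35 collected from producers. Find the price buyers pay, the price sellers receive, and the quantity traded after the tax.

P_b = 199.5, P_s = 164.5, Q = 3127.8

With a tax of 35 on producers, they supply based on the net price P_s = P_b - 35, so Qs = 1531.8 + 8P_b.
Set Qd = Qs: 4324.8 - 6P_b = 1531.8 + 8P_b, so 2793 = 14P_b and P_b = 199.5.
So P_s = 164.5 and the quantity traded is Q = 4324.8 - 6(199.5) = 3127.8.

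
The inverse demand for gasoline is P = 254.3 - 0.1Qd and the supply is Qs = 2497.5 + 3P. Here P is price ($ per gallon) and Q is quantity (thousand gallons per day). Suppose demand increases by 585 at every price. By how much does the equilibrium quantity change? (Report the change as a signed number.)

ΔQ = 135

In direct form, Qd = 2543 - 10P.
The market clears where 2543 - 10P = 2497.5 + 3P. Rearranging, 13P = 45.5, hence P* = 3.5.
Then Q* = 2543 - 10(3.5) = 2508.
After the shift, demand is Qd = 3128 - 10P.
New equilibrium: 630.5 = 13P, so P = 48.5 and Q = 2643.
ΔQ = 2643 - 2508 = 135.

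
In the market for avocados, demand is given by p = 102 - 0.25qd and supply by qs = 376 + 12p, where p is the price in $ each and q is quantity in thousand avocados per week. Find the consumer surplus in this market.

Inverting to quantity form: qd = 408 - 4p.
Equating demand and supply, 408 - 4p = 376 + 12p gives 16p = 32, so p* = 2.
Substitute back: q* = 408 - 4(2) = 400.
Demand choke price (qd = 0): p = 408/4 = 102. Consumer surplus = ½ × (102 - 2) × 400 = 20000.

Consumer surplus = 20000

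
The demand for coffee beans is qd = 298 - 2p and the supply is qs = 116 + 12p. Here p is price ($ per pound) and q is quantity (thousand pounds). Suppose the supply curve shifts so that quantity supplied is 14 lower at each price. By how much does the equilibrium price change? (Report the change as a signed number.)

Δp = 1

Equating demand and supply, 298 - 2p = 116 + 12p gives 14p = 182, so p* = 13.
From the demand curve, q* = 298 - 2(13) = 272.
After the shift, supply is qs = 102 + 12p.
New equilibrium: 196 = 14p, so p = 14 and q = 270.
Δp = 14 - 13 = 1.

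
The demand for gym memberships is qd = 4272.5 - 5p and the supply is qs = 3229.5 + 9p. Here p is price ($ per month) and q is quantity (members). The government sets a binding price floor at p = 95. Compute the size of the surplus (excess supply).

Surplus = 287

Evaluating both curves at the floor price 95 gives qd = 3797.5, qs = 4084.5.
Surplus = qs - qd = 4084.5 - 3797.5 = 287.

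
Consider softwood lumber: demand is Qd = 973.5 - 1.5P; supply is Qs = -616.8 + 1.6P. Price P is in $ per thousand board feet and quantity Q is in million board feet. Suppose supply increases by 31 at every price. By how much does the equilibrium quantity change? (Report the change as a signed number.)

ΔQ = 15

Set Qd = Qs: 973.5 - 1.5P = -616.8 + 1.6P, so 1590.3 = 3.1P and P* = 513.
Substitute back: Q* = 973.5 - 1.5(513) = 204.
After the shift, supply is Qs = -585.8 + 1.6P.
Re-solving, 3.1P = 1559.3 gives P = 503 and Q = 219.
ΔQ = 219 - 204 = 15.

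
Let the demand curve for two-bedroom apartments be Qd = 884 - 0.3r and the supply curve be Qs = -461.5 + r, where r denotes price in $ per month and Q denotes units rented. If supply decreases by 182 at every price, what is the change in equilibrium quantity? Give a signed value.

Set Qd = Qs: 884 - 0.3r = -461.5 + r, so 1345.5 = 1.3r and r* = 1035.
Then Q* = 884 - 0.3(1035) = 573.5.
After the shift, supply is Qs = -643.5 + r.
The new intersection has 1527.5 = 1.3r, i.e. r = 1175, Q = 531.5.
ΔQ = 531.5 - 573.5 = -42.

ΔQ = -42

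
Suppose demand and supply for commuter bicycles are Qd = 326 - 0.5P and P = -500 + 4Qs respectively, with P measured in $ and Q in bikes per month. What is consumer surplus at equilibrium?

Rewriting in direct form: Qs = 125 + 0.25P.
Equating demand and supply, 326 - 0.5P = 125 + 0.25P gives 0.75P = 201, so P* = 268.
Then Q* = 326 - 0.5(268) = 192.
Demand choke price (Qd = 0): P = 326/0.5 = 652. Consumer surplus = ½ × (652 - 268) × 192 = 36864.

Consumer surplus = 36864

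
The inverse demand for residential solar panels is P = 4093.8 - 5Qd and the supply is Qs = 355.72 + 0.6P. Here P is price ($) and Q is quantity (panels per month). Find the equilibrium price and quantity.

Solving each curve for Q: Qd = 818.76 - 0.2P.
Set Qd = Qs: 818.76 - 0.2P = 355.72 + 0.6P, so 463.04 = 0.8P and P* = 578.8.
Plugging P* into demand: Q* = 818.76 - 0.2(578.8) = 703.

P* = 578.8, Q* = 703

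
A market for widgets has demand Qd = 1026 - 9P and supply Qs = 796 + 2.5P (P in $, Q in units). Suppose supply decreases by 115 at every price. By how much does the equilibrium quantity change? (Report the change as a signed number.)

Set Qd = Qs: 1026 - 9P = 796 + 2.5P, so 230 = 11.5P and P* = 20.
Plugging P* into demand: Q* = 1026 - 9(20) = 846.
After the shift, supply is Qs = 681 + 2.5P.
The new intersection has 345 = 11.5P, i.e. P = 30, Q = 756.
ΔQ = 756 - 846 = -90.

ΔQ = -90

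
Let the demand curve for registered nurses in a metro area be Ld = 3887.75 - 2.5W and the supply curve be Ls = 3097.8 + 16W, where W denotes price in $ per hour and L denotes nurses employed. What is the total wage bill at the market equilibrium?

The total wage bill = 161448.7

Equating demand and supply, 3887.75 - 2.5W = 3097.8 + 16W gives 18.5W = 789.95, so W* = 42.7.
Then L* = 3887.75 - 2.5(42.7) = 3781.
The total wage bill = W* × L* = 42.7 × 3781 = 161448.7.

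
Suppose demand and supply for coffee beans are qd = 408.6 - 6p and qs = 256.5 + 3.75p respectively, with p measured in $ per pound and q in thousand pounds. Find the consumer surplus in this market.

The market clears where 408.6 - 6p = 256.5 + 3.75p. Rearranging, 9.75p = 152.1, hence p* = 15.6.
Substitute back: q* = 408.6 - 6(15.6) = 315.
Demand choke price (qd = 0): p = 408.6/6 = 68.1. Consumer surplus = ½ × (68.1 - 15.6) × 315 = 8268.75.

Consumer surplus = 8268.75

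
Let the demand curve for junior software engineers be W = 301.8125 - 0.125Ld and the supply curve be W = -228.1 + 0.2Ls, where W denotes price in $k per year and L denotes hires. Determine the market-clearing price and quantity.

In direct form, Ld = 2414.5 - 8W and Ls = 1140.5 + 5W.
Set Ld = Ls: 2414.5 - 8W = 1140.5 + 5W, so 1274 = 13W and W* = 98.
Plugging W* into demand: L* = 2414.5 - 8(98) = 1630.5.

W* = 98, L* = 1630.5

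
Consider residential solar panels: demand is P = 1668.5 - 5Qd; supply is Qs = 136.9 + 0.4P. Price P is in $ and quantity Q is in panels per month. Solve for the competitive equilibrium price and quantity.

P* = 328, Q* = 268.1

In direct form, Qd = 333.7 - 0.2P.
Equating demand and supply, 333.7 - 0.2P = 136.9 + 0.4P gives 0.6P = 196.8, so P* = 328.
From the demand curve, Q* = 333.7 - 0.2(328) = 268.1.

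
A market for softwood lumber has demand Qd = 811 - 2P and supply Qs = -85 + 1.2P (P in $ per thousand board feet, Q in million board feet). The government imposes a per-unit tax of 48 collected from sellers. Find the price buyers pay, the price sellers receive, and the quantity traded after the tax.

The tax drives a wedge P_b - P_s = 48. Substituting P_s = P_b - 48 into supply: Qs = -142.6 + 1.2P_b.
Set Qd = Qs: 811 - 2P_b = -142.6 + 1.2P_b, so 953.6 = 3.2P_b and P_b = 298.
So P_s = 250 and the quantity traded is Q = 811 - 2(298) = 215.

P_b = 298, P_s = 250, Q = 215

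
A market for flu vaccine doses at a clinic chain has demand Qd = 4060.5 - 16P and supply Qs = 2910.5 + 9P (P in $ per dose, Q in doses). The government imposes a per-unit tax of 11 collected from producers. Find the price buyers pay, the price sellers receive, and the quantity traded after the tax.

P_b = 49.96, P_s = 38.96, Q = 3261.14

The tax drives a wedge P_b - P_s = 11. Substituting P_s = P_b - 11 into supply: Qs = 2811.5 + 9P_b.
Set Qd = Qs: 4060.5 - 16P_b = 2811.5 + 9P_b, so 1249 = 25P_b and P_b = 49.96.
Then P_s = 49.96 - 11 = 38.96 and Q = 4060.5 - 16(49.96) = 3261.14.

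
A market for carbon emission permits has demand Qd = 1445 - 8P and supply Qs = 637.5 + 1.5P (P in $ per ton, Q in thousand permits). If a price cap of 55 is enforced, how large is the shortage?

Shortage = 285

At P = 55: Qd = 1005 and Qs = 720.
Shortage = Qd - Qs = 1005 - 720 = 285.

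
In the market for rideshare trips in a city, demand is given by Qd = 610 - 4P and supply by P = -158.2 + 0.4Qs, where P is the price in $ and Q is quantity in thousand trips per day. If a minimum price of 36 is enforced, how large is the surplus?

Surplus = 19.5

Solving each curve for Q: Qs = 395.5 + 2.5P.
With P fixed at 36, quantity demanded is 466 and quantity supplied is 485.5.
Surplus = Qs - Qd = 485.5 - 466 = 19.5.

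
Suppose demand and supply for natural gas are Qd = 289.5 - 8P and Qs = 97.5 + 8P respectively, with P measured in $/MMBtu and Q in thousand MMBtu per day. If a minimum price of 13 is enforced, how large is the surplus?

Evaluating both curves at the floor price 13 gives Qd = 185.5, Qs = 201.5.
Surplus = Qs - Qd = 201.5 - 185.5 = 16.

Surplus = 16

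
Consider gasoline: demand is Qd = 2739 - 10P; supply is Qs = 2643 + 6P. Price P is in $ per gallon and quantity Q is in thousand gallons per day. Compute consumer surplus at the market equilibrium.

Consumer surplus = 358852.05

At equilibrium Qd = Qs, so 2739 - 10P = 2643 + 6P; collecting terms, 96 = 16P and P* = 6.
Then Q* = 2739 - 10(6) = 2679.
Demand choke price (Qd = 0): P = 2739/10 = 273.9. Consumer surplus = ½ × (273.9 - 6) × 2679 = 358852.05.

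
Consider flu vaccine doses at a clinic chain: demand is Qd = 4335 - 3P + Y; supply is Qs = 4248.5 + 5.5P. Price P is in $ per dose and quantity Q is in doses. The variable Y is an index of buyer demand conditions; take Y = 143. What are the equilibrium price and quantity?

With Y = 143, demand is Qd = 4478 - 3P.
Set Qd = Qs: 4478 - 3P = 4248.5 + 5.5P, so 229.5 = 8.5P and P* = 27.
Substitute back: Q* = 4478 - 3(27) = 4397.

P* = 27, Q* = 4397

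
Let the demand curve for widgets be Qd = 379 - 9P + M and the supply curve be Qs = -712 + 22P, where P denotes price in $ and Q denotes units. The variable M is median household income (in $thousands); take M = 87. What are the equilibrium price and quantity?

P* = 38, Q* = 124

With M = 87, demand is Qd = 466 - 9P.
Set Qd = Qs: 466 - 9P = -712 + 22P, so 1178 = 31P and P* = 38.
Then Q* = 466 - 9(38) = 124.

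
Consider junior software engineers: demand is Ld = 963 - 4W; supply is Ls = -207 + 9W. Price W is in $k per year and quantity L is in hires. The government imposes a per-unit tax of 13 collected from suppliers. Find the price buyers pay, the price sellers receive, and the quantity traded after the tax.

W_b = 99, W_s = 86, L = 567

The tax drives a wedge W_b - W_s = 13. Substituting W_s = W_b - 13 into supply: Ls = -324 + 9W_b.
Set Ld = Ls: 963 - 4W_b = -324 + 9W_b, so 1287 = 13W_b and W_b = 99.
Then W_s = 99 - 13 = 86 and L = 963 - 4(99) = 567.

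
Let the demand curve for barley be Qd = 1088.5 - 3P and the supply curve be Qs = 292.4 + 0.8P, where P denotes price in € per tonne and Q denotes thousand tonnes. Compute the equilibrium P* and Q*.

Set Qd = Qs: 1088.5 - 3P = 292.4 + 0.8P, so 796.1 = 3.8P and P* = 209.5.
Substitute back: Q* = 1088.5 - 3(209.5) = 460.

P* = 209.5, Q* = 460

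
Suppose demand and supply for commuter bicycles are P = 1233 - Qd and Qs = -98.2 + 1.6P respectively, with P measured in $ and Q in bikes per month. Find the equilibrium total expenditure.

Total expenditure = 369152

Inverting to quantity form: Qd = 1233 - P.
Equating demand and supply, 1233 - P = -98.2 + 1.6P gives 2.6P = 1331.2, so P* = 512.
Plugging P* into demand: Q* = 1233 - 512 = 721.
Total expenditure = P* × Q* = 512 × 721 = 369152.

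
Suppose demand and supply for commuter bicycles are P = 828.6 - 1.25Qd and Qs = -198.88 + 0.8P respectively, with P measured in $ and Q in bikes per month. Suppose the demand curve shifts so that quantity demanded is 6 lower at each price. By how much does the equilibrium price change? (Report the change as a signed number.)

In direct form, Qd = 662.88 - 0.8P.
At equilibrium Qd = Qs, so 662.88 - 0.8P = -198.88 + 0.8P; collecting terms, 861.76 = 1.6P and P* = 538.6.
Plugging P* into demand: Q* = 662.88 - 0.8(538.6) = 232.
After the shift, demand is Qd = 656.88 - 0.8P.
Re-solving, 1.6P = 855.76 gives P = 534.85 and Q = 229.
ΔP = 534.85 - 538.6 = -3.75.

ΔP = -3.75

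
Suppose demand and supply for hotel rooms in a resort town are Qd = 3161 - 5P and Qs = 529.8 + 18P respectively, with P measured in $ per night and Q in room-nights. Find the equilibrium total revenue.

Equating demand and supply, 3161 - 5P = 529.8 + 18P gives 23P = 2631.2, so P* = 114.4.
Then Q* = 3161 - 5(114.4) = 2589.
Total revenue = P* × Q* = 114.4 × 2589 = 296181.6.

Total revenue = 296181.6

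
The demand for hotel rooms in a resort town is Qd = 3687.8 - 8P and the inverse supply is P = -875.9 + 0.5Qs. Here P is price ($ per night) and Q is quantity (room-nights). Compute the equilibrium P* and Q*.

P* = 193.6, Q* = 2139

Solving each curve for Q: Qs = 1751.8 + 2P.
The market clears where 3687.8 - 8P = 1751.8 + 2P. Rearranging, 10P = 1936, hence P* = 193.6.
Substitute back: Q* = 3687.8 - 8(193.6) = 2139.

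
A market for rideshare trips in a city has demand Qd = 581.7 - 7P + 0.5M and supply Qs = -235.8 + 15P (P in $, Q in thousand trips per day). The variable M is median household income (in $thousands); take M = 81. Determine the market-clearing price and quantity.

With M = 81, demand is Qd = 622.2 - 7P.
Set Qd = Qs: 622.2 - 7P = -235.8 + 15P, so 858 = 22P and P* = 39.
From the demand curve, Q* = 622.2 - 7(39) = 349.2.

P* = 39, Q* = 349.2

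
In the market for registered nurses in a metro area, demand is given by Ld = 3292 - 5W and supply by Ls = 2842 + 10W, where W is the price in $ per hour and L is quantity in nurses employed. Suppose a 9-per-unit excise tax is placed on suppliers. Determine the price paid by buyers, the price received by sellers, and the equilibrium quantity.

The tax drives a wedge W_b - W_s = 9. Substituting W_s = W_b - 9 into supply: Ls = 2752 + 10W_b.
Market clearing requires 3292 - 5W_b = 2752 + 10W_b; hence 540 = 15W_b and W_b = 36.
So W_s = 27 and the quantity traded is L = 3292 - 5(36) = 3112.

W_b = 36, W_s = 27, L = 3112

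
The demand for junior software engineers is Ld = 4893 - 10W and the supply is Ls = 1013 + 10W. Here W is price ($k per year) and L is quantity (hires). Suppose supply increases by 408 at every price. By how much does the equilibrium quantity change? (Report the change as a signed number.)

Set Ld = Ls: 4893 - 10W = 1013 + 10W, so 3880 = 20W and W* = 194.
Then L* = 4893 - 10(194) = 2953.
After the shift, supply is Ls = 1421 + 10W.
Re-solving, 20W = 3472 gives W = 173.6 and L = 3157.
ΔL = 3157 - 2953 = 204.

ΔL = 204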